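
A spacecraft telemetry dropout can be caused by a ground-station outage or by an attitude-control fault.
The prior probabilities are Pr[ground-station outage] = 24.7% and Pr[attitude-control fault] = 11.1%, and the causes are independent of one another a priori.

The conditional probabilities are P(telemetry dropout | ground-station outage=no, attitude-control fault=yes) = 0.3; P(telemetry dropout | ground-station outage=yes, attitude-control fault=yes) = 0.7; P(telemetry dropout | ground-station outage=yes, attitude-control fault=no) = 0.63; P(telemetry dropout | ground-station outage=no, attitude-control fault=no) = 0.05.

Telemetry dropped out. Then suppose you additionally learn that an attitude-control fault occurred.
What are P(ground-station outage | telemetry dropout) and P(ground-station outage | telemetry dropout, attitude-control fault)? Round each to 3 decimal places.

For the numerator, keep only ground-station outage=true terms: 0.138337 + 0.019192 = 0.157529
Normalizer over all consistent configurations: 0.05*0.753*0.889 + 0.3*0.753*0.111 + 0.63*0.247*0.889 + 0.7*0.247*0.111 = 0.216075
P(ground-station outage | telemetry dropout) = 0.157529/0.216075 ≈ 0.729

Now condition on the additional information:
By total probability over both values of ground-station outage:
  P(telemetry dropout | attitude-control fault) = 0.3·0.753 + 0.7·0.247
        = 0.225900 + 0.172900 = 0.398800
Keeping only the ground-station outage-present terms gives 0.172900, so
  P(ground-station outage | telemetry dropout, attitude-control fault) = 0.172900 / 0.398800 ≈ 0.434
This is intercausal reasoning (explaining away): once attitude-control fault accounts for the telemetry dropout, ground-station outage becomes less likely.

P(ground-station outage | telemetry dropout) ≈ 0.729; P(ground-station outage | telemetry dropout, attitude-control fault) ≈ 0.434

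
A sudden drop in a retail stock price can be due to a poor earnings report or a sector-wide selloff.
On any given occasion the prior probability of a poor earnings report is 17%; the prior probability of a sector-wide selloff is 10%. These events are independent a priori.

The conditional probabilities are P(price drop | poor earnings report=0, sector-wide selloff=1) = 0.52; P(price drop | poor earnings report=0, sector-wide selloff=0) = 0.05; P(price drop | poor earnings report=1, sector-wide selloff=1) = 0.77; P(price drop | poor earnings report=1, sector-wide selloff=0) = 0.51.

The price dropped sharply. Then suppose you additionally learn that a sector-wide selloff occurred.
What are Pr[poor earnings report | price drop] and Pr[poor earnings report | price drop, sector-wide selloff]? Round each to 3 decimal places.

P(price drop) = 0.05*0.83*0.9 + 0.52*0.83*0.1 + 0.51*0.17*0.9 + 0.77*0.17*0.1 = 0.037350 + 0.043160 + 0.078030 + 0.013090 = 0.171630
Of this, 0.091120 comes from 0.078030 + 0.013090 (the poor earnings report=true cases).
P(poor earnings report | price drop) = 0.091120 / 0.171630 ≈ 0.531

Now also conditioning on sector-wide selloff=true:
Numerator (weight on configurations with poor earnings report): 0.77·0.17 = 0.130900
Normalizer over all consistent configurations: 0.52·0.83 + 0.77·0.17 = 0.562500
Posterior = 0.130900 / 0.562500 ≈ 0.233
This is intercausal reasoning (explaining away): once sector-wide selloff accounts for the price drop, poor earnings report becomes less likely.

Pr[poor earnings report | price drop] ≈ 0.531; Pr[poor earnings report | price drop, sector-wide selloff] ≈ 0.233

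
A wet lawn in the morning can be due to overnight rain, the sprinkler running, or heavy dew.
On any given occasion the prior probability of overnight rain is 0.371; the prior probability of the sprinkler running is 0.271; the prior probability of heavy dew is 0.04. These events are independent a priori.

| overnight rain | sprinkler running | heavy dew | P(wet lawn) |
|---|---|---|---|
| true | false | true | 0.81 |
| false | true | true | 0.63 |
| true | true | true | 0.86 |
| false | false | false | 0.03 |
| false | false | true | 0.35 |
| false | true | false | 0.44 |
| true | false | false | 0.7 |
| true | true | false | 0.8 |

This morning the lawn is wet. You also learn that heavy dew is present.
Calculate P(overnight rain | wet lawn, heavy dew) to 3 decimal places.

P(overnight rain | wet lawn, heavy dew) ≈ 0.533

P(wet lawn | heavy dew) = 0.35×0.629×0.729 + 0.63×0.629×0.271 + 0.81×0.371×0.729 + 0.86×0.371×0.271 = 0.160489 + 0.107389 + 0.219072 + 0.086465 = 0.573415
Restricting to configurations with overnight rain present: 0.219072 + 0.086465 = 0.305537.
Hence the posterior is 0.305537/0.573415 ≈ 0.533.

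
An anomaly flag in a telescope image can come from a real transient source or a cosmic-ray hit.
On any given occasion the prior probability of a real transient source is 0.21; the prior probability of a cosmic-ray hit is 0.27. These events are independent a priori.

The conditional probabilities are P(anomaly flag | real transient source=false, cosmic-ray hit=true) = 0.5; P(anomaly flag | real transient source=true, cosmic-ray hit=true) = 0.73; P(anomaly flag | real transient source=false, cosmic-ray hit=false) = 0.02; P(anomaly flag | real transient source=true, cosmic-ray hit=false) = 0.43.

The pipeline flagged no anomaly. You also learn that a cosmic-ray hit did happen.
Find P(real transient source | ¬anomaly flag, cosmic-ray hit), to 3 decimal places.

By total probability over both values of real transient source:
  P(¬anomaly flag | cosmic-ray hit) = 0.5*0.79 + 0.27*0.21
        = 0.395000 + 0.056700 = 0.451700
Configurations with real transient source contribute 0.056700, so
  P(real transient source | ¬anomaly flag, cosmic-ray hit) = 0.056700 / 0.451700 ≈ 0.126

P(real transient source | ¬anomaly flag, cosmic-ray hit) ≈ 0.126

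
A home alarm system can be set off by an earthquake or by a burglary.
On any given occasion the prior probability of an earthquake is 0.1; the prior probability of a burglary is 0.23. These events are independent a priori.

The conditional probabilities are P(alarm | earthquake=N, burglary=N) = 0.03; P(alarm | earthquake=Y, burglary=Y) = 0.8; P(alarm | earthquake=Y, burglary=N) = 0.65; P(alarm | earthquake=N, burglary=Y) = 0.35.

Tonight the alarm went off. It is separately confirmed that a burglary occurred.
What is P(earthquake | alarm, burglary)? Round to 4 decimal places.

P(earthquake | alarm, burglary) ≈ 0.2025

Numerator (weight on configurations with earthquake): 0.8·0.1 = 0.080000
The normalizing constant is 0.35·0.9 + 0.8·0.1 = 0.395000
P(earthquake | alarm, burglary) = 0.080000/0.395000 ≈ 0.2025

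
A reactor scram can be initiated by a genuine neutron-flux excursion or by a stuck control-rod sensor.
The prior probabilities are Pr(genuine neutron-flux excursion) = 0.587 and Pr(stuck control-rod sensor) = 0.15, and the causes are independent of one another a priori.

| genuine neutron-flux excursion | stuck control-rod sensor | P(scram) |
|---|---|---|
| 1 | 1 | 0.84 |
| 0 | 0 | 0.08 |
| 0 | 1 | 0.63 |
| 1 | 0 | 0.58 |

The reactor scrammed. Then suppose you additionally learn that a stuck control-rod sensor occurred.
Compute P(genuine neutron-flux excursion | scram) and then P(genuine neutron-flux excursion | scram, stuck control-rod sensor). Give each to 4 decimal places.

P(genuine neutron-flux excursion | scram) ≈ 0.8441; P(genuine neutron-flux excursion | scram, stuck control-rod sensor) ≈ 0.6546

For the numerator, keep only genuine neutron-flux excursion=true terms: 0.289391 + 0.073962 = 0.363353
Normalizer over all consistent configurations: 0.08*0.413*0.85 + 0.63*0.413*0.15 + 0.58*0.587*0.85 + 0.84*0.587*0.15 = 0.430465
Posterior = 0.363353 / 0.430465 ≈ 0.8441

Now also conditioning on stuck control-rod sensor=true:
P(scram | stuck control-rod sensor) = 0.63*0.413 + 0.84*0.587 = 0.260190 + 0.493080 = 0.753270
The genuine neutron-flux excursion-present share is 0.84*0.587 = 0.493080.
So P(genuine neutron-flux excursion | scram, stuck control-rod sensor) = 0.493080/0.753270 ≈ 0.6546.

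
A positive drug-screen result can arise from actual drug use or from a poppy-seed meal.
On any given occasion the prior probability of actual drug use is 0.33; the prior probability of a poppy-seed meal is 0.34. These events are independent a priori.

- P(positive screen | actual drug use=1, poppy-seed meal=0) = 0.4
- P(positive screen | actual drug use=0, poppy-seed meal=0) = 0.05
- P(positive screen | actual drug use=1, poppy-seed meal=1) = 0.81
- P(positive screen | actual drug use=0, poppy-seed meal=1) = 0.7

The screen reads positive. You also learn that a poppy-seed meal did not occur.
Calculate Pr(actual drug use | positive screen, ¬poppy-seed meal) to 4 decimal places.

Sum P(positive screen|·) weighted by the priors over both values of actual drug use:
  P(positive screen | ¬poppy-seed meal) = 0.05×0.67 + 0.4×0.33
        = 0.033500 + 0.132000 = 0.165500
Keeping only the actual drug use-present terms gives 0.132000, so
  P(actual drug use | positive screen, ¬poppy-seed meal) = 0.132000 / 0.165500 ≈ 0.7976

Pr(actual drug use | positive screen, ¬poppy-seed meal) ≈ 0.7976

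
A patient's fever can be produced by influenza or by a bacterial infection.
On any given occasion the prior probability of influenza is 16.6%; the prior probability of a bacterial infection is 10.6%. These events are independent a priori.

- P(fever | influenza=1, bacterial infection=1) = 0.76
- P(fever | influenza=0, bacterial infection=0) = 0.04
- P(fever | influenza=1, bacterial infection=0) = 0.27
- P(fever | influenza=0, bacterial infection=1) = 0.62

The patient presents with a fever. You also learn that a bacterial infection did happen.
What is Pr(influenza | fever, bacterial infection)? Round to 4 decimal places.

Pr(influenza | fever, bacterial infection) ≈ 0.1961

Enumerate both values of influenza and weight by the priors:
  P(fever | bacterial infection) = 0.62*0.834 + 0.76*0.166
        = 0.517080 + 0.126160 = 0.643240
Configurations with influenza contribute 0.126160, so
  P(influenza | fever, bacterial infection) = 0.126160 / 0.643240 ≈ 0.1961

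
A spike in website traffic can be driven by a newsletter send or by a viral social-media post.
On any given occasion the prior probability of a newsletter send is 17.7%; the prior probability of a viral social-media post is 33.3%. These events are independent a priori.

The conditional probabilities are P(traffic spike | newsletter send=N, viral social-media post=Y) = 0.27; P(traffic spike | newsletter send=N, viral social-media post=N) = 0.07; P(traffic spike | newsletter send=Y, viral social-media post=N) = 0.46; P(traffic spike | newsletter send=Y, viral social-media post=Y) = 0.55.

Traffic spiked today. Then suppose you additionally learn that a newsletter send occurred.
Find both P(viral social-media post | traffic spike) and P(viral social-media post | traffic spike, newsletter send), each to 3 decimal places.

P(viral social-media post | traffic spike) ≈ 0.534; P(viral social-media post | traffic spike, newsletter send) ≈ 0.374

For the numerator, keep only viral social-media post=true terms: 0.073996 + 0.032418 = 0.106414
The normalizing constant is 0.07*0.823*0.667 + 0.27*0.823*0.333 + 0.46*0.177*0.667 + 0.55*0.177*0.333 = 0.199147
P(viral social-media post | traffic spike) = 0.106414/0.199147 ≈ 0.534

Now also conditioning on newsletter send=true:
P(traffic spike | newsletter send) = 0.46*0.667 + 0.55*0.333 = 0.306820 + 0.183150 = 0.489970
Of this, 0.183150 comes from 0.55*0.333 (the viral social-media post=true cases).
Hence the posterior is 0.183150/0.489970 ≈ 0.374.
— newsletter send explains away the evidence for viral social-media post.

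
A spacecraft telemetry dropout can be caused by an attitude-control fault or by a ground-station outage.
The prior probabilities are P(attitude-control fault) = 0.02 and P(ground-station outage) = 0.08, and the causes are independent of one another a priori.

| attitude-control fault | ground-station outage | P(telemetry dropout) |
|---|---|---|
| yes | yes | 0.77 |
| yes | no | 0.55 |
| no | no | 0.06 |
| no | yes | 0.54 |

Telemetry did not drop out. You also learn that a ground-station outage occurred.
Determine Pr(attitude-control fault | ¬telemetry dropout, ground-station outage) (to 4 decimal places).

Pr(attitude-control fault | ¬telemetry dropout, ground-station outage) ≈ 0.0101

By total probability over both values of attitude-control fault:
  P(¬telemetry dropout | ground-station outage) = 0.46·0.98 + 0.23·0.02
        = 0.450800 + 0.004600 = 0.455400
Configurations with attitude-control fault contribute 0.004600, so
  P(attitude-control fault | ¬telemetry dropout, ground-station outage) = 0.004600 / 0.455400 ≈ 0.0101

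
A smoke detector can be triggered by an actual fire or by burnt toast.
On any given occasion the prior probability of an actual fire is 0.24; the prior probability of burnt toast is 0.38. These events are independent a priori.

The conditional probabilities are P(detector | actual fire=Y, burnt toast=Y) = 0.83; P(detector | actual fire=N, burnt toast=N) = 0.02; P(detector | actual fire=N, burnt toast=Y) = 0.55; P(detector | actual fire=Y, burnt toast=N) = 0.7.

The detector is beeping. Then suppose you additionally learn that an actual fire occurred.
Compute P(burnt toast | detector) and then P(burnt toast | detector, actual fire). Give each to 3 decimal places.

P(burnt toast | detector) ≈ 0.674; P(burnt toast | detector, actual fire) ≈ 0.421

Numerator (weight on configurations with burnt toast): 0.158840 + 0.075696 = 0.234536
Denominator P(detector): 0.02·0.76·0.62 + 0.55·0.76·0.38 + 0.7·0.24·0.62 + 0.83·0.24·0.38 = 0.348120
Posterior = 0.234536 / 0.348120 ≈ 0.674

Now condition on the additional information:
Sum P(detector|·) weighted by the priors over both values of burnt toast:
  P(detector | actual fire) = 0.7·0.62 + 0.83·0.38
        = 0.434000 + 0.315400 = 0.749400
Keeping only the burnt toast-present terms gives 0.315400, so
  P(burnt toast | detector, actual fire) = 0.315400 / 0.749400 ≈ 0.421
The drop from 0.674 to 0.421 is the explaining-away (discounting) effect.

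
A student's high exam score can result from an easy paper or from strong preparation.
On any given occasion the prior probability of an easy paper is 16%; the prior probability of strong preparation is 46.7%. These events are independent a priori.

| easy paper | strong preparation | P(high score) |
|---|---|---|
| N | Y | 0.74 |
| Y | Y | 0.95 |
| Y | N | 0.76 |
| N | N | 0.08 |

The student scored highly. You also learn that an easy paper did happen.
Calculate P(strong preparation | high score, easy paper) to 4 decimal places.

P(strong preparation | high score, easy paper) ≈ 0.5227

Numerator (weight on configurations with strong preparation): 0.95×0.467 = 0.443650
Normalizer over all consistent configurations: 0.76×0.533 + 0.95×0.467 = 0.848730
P(strong preparation | high score, easy paper) = 0.443650/0.848730 ≈ 0.5227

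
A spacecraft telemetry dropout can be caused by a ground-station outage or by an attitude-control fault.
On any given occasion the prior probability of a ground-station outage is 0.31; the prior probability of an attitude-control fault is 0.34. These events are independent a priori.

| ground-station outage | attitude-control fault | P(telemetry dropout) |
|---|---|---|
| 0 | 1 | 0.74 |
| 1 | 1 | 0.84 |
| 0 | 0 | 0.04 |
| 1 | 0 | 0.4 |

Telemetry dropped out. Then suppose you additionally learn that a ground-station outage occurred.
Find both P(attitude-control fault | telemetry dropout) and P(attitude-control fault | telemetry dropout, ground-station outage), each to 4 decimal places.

P(attitude-control fault | telemetry dropout) ≈ 0.7238; P(attitude-control fault | telemetry dropout, ground-station outage) ≈ 0.5197

P(telemetry dropout) = 0.04·0.69·0.66 + 0.74·0.69·0.34 + 0.4·0.31·0.66 + 0.84·0.31·0.34 = 0.018216 + 0.173604 + 0.081840 + 0.088536 = 0.362196
Of this, 0.262140 comes from 0.173604 + 0.088536 (the attitude-control fault=true cases).
Hence the posterior is 0.262140/0.362196 ≈ 0.7238.

Now also conditioning on ground-station outage=true:
By total probability over both values of attitude-control fault:
  P(telemetry dropout | ground-station outage) = 0.4×0.66 + 0.84×0.34
        = 0.264000 + 0.285600 = 0.549600
The terms with attitude-control fault present sum to 0.285600, so
  P(attitude-control fault | telemetry dropout, ground-station outage) = 0.285600 / 0.549600 ≈ 0.5197
— ground-station outage explains away the evidence for attitude-control fault.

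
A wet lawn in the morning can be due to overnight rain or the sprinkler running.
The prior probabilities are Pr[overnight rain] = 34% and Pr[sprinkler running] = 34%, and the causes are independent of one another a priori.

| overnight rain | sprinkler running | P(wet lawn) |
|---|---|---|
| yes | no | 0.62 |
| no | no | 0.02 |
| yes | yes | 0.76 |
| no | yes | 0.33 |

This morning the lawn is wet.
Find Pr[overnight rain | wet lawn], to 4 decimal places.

Enumerate the 4 (overnight rain, sprinkler running) configurations and weight by the priors:
  P(wet lawn) = 0.02·0.66·0.66 + 0.33·0.66·0.34 + 0.62·0.34·0.66 + 0.76·0.34·0.34
        = 0.008712 + 0.074052 + 0.139128 + 0.087856 = 0.309748
The terms with overnight rain present sum to 0.226984, so
  P(overnight rain | wet lawn) = 0.226984 / 0.309748 ≈ 0.7328

Pr[overnight rain | wet lawn] ≈ 0.7328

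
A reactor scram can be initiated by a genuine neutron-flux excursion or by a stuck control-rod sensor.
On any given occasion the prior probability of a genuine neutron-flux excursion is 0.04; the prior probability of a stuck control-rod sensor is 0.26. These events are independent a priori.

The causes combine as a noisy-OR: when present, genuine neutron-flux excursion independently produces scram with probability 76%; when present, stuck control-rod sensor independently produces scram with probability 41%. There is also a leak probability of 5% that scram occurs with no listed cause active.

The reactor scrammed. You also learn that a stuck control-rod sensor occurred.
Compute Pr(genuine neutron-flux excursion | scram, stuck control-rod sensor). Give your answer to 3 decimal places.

Under noisy-OR, P(scram | causes) = 1 − (1−0.05)·∏(1−qᵢ) over the active causes.
P(scram | stuck control-rod sensor) = 0.4395×0.96 + 0.86548×0.04 = 0.421920 + 0.034619 = 0.456539
Of this, 0.034619 comes from 0.86548×0.04 (the genuine neutron-flux excursion=true cases).
Hence the posterior is 0.034619/0.456539 ≈ 0.076.

Pr(genuine neutron-flux excursion | scram, stuck control-rod sensor) ≈ 0.076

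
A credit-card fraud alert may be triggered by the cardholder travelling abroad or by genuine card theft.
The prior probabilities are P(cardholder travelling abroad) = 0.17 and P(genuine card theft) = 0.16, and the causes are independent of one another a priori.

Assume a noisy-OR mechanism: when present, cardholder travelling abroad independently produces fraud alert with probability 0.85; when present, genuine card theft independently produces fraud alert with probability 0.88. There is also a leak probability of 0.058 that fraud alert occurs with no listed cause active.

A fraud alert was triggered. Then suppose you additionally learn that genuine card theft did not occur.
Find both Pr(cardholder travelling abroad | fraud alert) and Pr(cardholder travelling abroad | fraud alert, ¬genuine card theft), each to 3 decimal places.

Pr(cardholder travelling abroad | fraud alert) ≈ 0.486; Pr(cardholder travelling abroad | fraud alert, ¬genuine card theft) ≈ 0.752

Under noisy-OR, P(fraud alert | causes) = 1 − (1−0.058)·∏(1−qᵢ) over the active causes.
For the numerator, keep only cardholder travelling abroad=true terms: 0.122622 + 0.026739 = 0.149361
The normalizing constant is 0.058·0.83·0.84 + 0.88696·0.83·0.16 + 0.8587·0.17·0.84 + 0.983044·0.17·0.16 = 0.307587
P(cardholder travelling abroad | fraud alert) = 0.149361/0.307587 ≈ 0.486

Now condition on the additional information:
P(fraud alert | ¬genuine card theft) = 0.058×0.83 + 0.8587×0.17 = 0.048140 + 0.145979 = 0.194119
The cardholder travelling abroad-present share is 0.8587×0.17 = 0.145979.
P(cardholder travelling abroad | fraud alert, ¬genuine card theft) = 0.145979 / 0.194119 ≈ 0.752
Ruling out genuine card theft raises the posterior on cardholder travelling abroad — the flip side of explaining away.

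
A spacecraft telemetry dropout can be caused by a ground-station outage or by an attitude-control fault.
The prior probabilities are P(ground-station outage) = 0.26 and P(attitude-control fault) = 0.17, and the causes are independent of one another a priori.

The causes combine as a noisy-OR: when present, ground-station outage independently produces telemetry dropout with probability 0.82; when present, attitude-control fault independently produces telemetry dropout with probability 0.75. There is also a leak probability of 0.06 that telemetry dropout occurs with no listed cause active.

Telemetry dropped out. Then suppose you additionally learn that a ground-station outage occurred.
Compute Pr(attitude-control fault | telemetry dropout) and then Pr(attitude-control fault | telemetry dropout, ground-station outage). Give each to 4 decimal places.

Under noisy-OR, P(telemetry dropout | causes) = 1 − (1−0.06)·∏(1−qᵢ) over the active causes.
P(telemetry dropout) = 0.06×0.74×0.83 + 0.765×0.74×0.17 + 0.8308×0.26×0.83 + 0.9577×0.26×0.17 = 0.036852 + 0.096237 + 0.179287 + 0.042330 = 0.354706
Of this, 0.138567 comes from 0.096237 + 0.042330 (the attitude-control fault=true cases).
So P(attitude-control fault | telemetry dropout) = 0.138567/0.354706 ≈ 0.3907.

Now also conditioning on ground-station outage=true:
For the numerator, keep only attitude-control fault=true terms: 0.9577×0.17 = 0.162809
The normalizing constant is 0.8308×0.83 + 0.9577×0.17 = 0.852373
Posterior = 0.162809 / 0.852373 ≈ 0.1910

Pr(attitude-control fault | telemetry dropout) ≈ 0.3907; Pr(attitude-control fault | telemetry dropout, ground-station outage) ≈ 0.1910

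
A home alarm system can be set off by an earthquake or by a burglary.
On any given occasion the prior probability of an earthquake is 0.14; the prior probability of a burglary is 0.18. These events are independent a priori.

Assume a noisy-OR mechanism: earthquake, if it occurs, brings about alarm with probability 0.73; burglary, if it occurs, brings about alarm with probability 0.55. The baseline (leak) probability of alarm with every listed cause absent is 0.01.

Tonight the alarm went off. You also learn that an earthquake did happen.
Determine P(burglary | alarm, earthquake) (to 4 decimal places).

P(burglary | alarm, earthquake) ≈ 0.2086

Under noisy-OR, P(alarm | causes) = 1 − (1−0.01)·∏(1−qᵢ) over the active causes.
Sum P(alarm|·) weighted by the priors over both values of burglary:
  P(alarm | earthquake) = 0.7327*0.82 + 0.879715*0.18
        = 0.600814 + 0.158349 = 0.759163
Keeping only the burglary-present terms gives 0.158349, so
  P(burglary | alarm, earthquake) = 0.158349 / 0.759163 ≈ 0.2086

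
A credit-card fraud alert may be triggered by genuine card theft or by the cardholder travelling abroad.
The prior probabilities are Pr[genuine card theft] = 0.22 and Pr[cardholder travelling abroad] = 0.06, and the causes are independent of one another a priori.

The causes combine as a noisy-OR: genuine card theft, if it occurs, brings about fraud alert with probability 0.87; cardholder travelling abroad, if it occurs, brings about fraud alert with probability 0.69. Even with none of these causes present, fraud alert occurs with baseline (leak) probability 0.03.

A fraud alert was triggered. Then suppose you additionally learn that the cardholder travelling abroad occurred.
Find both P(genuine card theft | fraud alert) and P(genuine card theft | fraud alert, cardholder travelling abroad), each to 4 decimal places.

P(genuine card theft | fraud alert) ≈ 0.7795; P(genuine card theft | fraud alert, cardholder travelling abroad) ≈ 0.2793

Under noisy-OR, P(fraud alert | causes) = 1 − (1−0.03)·∏(1−qᵢ) over the active causes.
P(fraud alert) = 0.03×0.78×0.94 + 0.6993×0.78×0.06 + 0.8739×0.22×0.94 + 0.960909×0.22×0.06 = 0.021996 + 0.032727 + 0.180723 + 0.012684 = 0.248130
The genuine card theft-present share is 0.180723 + 0.012684 = 0.193407.
Hence the posterior is 0.193407/0.248130 ≈ 0.7795.

Now also conditioning on cardholder travelling abroad=true:
P(fraud alert | cardholder travelling abroad) = 0.6993×0.78 + 0.960909×0.22 = 0.545454 + 0.211400 = 0.756854
The genuine card theft-present share is 0.960909×0.22 = 0.211400.
P(genuine card theft | fraud alert, cardholder travelling abroad) = 0.211400 / 0.756854 ≈ 0.2793
This is intercausal reasoning (explaining away): once cardholder travelling abroad accounts for the fraud alert, genuine card theft becomes less likely.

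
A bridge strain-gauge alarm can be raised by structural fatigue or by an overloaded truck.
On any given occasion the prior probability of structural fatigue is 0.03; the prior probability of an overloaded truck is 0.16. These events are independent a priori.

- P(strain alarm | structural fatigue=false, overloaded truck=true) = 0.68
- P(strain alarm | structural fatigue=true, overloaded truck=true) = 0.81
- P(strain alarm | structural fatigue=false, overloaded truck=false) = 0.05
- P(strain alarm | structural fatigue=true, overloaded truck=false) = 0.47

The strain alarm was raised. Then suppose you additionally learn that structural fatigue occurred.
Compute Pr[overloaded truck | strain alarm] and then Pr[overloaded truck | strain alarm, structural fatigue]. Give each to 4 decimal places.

Pr[overloaded truck | strain alarm] ≈ 0.6754; Pr[overloaded truck | strain alarm, structural fatigue] ≈ 0.2471

P(strain alarm) = 0.05·0.97·0.84 + 0.68·0.97·0.16 + 0.47·0.03·0.84 + 0.81·0.03·0.16 = 0.040740 + 0.105536 + 0.011844 + 0.003888 = 0.162008
The overloaded truck-present share is 0.105536 + 0.003888 = 0.109424.
P(overloaded truck | strain alarm) = 0.109424 / 0.162008 ≈ 0.6754

With the extra evidence:
By total probability over both values of overloaded truck:
  P(strain alarm | structural fatigue) = 0.47×0.84 + 0.81×0.16
        = 0.394800 + 0.129600 = 0.524400
The terms with overloaded truck present sum to 0.129600, so
  P(overloaded truck | strain alarm, structural fatigue) = 0.129600 / 0.524400 ≈ 0.2471
This is intercausal reasoning (explaining away): once structural fatigue accounts for the strain alarm, overloaded truck becomes less likely.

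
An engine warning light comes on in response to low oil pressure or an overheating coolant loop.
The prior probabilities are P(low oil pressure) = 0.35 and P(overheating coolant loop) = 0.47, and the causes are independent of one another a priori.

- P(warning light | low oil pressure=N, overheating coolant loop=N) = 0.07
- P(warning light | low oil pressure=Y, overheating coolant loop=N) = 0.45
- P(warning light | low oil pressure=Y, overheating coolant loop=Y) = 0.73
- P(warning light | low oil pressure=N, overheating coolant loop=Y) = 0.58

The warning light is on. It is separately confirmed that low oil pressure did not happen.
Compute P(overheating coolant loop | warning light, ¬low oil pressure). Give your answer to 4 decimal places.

P(overheating coolant loop | warning light, ¬low oil pressure) ≈ 0.8802

Sum P(warning light|·) weighted by the priors over both values of overheating coolant loop:
  P(warning light | ¬low oil pressure) = 0.07*0.53 + 0.58*0.47
        = 0.037100 + 0.272600 = 0.309700
Keeping only the overheating coolant loop-present terms gives 0.272600, so
  P(overheating coolant loop | warning light, ¬low oil pressure) = 0.272600 / 0.309700 ≈ 0.8802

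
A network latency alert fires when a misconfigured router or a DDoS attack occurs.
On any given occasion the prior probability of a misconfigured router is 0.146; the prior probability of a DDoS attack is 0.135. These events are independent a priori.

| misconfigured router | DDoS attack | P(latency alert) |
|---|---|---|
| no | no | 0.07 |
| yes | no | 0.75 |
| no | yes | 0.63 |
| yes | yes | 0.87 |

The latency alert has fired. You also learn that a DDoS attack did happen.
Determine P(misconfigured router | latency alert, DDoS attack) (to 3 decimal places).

P(misconfigured router | latency alert, DDoS attack) ≈ 0.191

P(latency alert | DDoS attack) = 0.63×0.854 + 0.87×0.146 = 0.538020 + 0.127020 = 0.665040
The misconfigured router-present share is 0.87×0.146 = 0.127020.
P(misconfigured router | latency alert, DDoS attack) = 0.127020 / 0.665040 ≈ 0.191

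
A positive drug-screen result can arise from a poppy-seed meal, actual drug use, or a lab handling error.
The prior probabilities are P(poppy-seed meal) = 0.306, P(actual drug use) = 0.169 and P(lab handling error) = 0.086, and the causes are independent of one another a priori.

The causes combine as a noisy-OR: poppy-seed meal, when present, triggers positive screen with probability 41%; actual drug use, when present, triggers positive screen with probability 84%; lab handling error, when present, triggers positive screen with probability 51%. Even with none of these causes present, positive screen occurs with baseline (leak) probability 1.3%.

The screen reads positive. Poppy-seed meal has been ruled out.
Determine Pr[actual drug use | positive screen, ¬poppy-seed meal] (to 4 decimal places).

Under noisy-OR, P(positive screen | causes) = 1 − (1−0.013)·∏(1−qᵢ) over the active causes.
Weight on actual drug use=true, given the evidence: 0.130073 + 0.013409 = 0.143482
The normalizing constant is 0.013×0.831×0.914 + 0.51637×0.831×0.086 + 0.84208×0.169×0.914 + 0.922619×0.169×0.086 = 0.190259
Posterior = 0.143482 / 0.190259 ≈ 0.7541

Pr[actual drug use | positive screen, ¬poppy-seed meal] ≈ 0.7541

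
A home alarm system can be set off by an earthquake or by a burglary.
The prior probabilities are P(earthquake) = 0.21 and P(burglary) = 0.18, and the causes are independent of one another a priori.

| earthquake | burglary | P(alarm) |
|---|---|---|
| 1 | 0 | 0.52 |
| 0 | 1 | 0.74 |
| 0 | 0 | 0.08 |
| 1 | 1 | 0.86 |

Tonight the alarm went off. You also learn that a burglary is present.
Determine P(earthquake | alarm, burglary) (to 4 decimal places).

For the numerator, keep only earthquake=true terms: 0.86×0.21 = 0.180600
Denominator P(alarm | burglary): 0.74×0.79 + 0.86×0.21 = 0.765200
Posterior = 0.180600 / 0.765200 ≈ 0.2360

P(earthquake | alarm, burglary) ≈ 0.2360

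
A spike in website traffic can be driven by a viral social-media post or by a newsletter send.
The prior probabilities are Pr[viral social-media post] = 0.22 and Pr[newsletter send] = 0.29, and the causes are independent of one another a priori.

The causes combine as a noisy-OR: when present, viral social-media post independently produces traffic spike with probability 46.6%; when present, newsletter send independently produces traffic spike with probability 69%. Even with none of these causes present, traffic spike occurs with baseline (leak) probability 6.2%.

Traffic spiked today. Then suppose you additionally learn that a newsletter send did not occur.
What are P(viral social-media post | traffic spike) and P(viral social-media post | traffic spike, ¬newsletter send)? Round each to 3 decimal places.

Under noisy-OR, P(traffic spike | causes) = 1 − (1−0.062)·∏(1−qᵢ) over the active causes.
Enumerate the 4 (viral social-media post, newsletter send) configurations and weight by the priors:
  P(traffic spike) = 0.062*0.78*0.71 + 0.70922*0.78*0.29 + 0.499108*0.22*0.71 + 0.844723*0.22*0.29
        = 0.034336 + 0.160426 + 0.077961 + 0.053893 = 0.326616
The terms with viral social-media post present sum to 0.131854, so
  P(viral social-media post | traffic spike) = 0.131854 / 0.326616 ≈ 0.404

Now condition on the additional information:
Weight on viral social-media post=true, given the evidence: 0.499108*0.22 = 0.109804
Normalizer over all consistent configurations: 0.062*0.78 + 0.499108*0.22 = 0.158164
Posterior = 0.109804 / 0.158164 ≈ 0.694
With newsletter send excluded, viral social-media post must carry more of the explanatory weight for the traffic spike.

P(viral social-media post | traffic spike) ≈ 0.404; P(viral social-media post | traffic spike, ¬newsletter send) ≈ 0.694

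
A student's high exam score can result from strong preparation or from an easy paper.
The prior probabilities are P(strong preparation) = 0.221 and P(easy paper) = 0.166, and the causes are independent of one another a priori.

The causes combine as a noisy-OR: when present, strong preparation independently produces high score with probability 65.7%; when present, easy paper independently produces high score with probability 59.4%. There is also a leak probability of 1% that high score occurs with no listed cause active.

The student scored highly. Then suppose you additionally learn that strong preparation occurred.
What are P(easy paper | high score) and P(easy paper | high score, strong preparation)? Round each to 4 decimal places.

P(easy paper | high score) ≈ 0.4594; P(easy paper | high score, strong preparation) ≈ 0.2062

Under noisy-OR, P(high score | causes) = 1 − (1−0.01)·∏(1−qᵢ) over the active causes.
Weight on easy paper=true, given the evidence: 0.077338 + 0.031628 = 0.108966
The normalizing constant is 0.01×0.779×0.834 + 0.59806×0.779×0.166 + 0.66043×0.221×0.834 + 0.862135×0.221×0.166 = 0.237189
P(easy paper | high score) = 0.108966/0.237189 ≈ 0.4594

Now condition on the additional information:
P(high score | strong preparation) = 0.66043×0.834 + 0.862135×0.166 = 0.550799 + 0.143114 = 0.693913
The easy paper-present share is 0.862135×0.166 = 0.143114.
So P(easy paper | high score, strong preparation) = 0.143114/0.693913 ≈ 0.2062.
The drop from 0.4594 to 0.2062 is the explaining-away (discounting) effect.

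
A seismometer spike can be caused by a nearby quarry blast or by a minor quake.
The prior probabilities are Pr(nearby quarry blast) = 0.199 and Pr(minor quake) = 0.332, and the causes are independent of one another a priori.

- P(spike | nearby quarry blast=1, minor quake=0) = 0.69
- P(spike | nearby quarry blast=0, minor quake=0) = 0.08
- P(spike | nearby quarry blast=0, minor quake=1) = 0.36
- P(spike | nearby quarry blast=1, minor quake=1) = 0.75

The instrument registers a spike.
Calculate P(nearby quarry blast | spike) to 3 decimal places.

P(nearby quarry blast | spike) ≈ 0.505

Sum P(spike|·) weighted by the priors over the 4 (nearby quarry blast, minor quake) configurations:
  P(spike) = 0.08*0.801*0.668 + 0.36*0.801*0.332 + 0.69*0.199*0.668 + 0.75*0.199*0.332
        = 0.042805 + 0.095736 + 0.091723 + 0.049551 = 0.279815
Keeping only the nearby quarry blast-present terms gives 0.141274, so
  P(nearby quarry blast | spike) = 0.141274 / 0.279815 ≈ 0.505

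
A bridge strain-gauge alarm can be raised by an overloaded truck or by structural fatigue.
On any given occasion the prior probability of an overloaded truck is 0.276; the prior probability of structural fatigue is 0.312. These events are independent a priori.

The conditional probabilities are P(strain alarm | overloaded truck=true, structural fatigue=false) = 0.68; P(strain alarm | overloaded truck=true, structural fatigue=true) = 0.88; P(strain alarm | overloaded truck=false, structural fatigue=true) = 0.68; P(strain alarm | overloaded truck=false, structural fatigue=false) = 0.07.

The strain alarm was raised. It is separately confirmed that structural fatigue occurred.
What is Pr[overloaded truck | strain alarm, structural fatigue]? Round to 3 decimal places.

For the numerator, keep only overloaded truck=true terms: 0.88*0.276 = 0.242880
Denominator P(strain alarm | structural fatigue): 0.68*0.724 + 0.88*0.276 = 0.735200
Posterior = 0.242880 / 0.735200 ≈ 0.330

Pr[overloaded truck | strain alarm, structural fatigue] ≈ 0.330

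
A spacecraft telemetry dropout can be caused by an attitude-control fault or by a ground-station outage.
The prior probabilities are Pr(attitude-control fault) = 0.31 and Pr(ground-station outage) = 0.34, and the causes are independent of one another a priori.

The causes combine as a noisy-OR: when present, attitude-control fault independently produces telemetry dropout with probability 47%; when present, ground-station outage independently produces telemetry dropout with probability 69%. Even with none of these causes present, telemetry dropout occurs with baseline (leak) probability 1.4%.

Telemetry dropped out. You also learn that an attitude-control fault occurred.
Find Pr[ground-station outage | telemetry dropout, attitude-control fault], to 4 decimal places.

Under noisy-OR, P(telemetry dropout | causes) = 1 − (1−0.014)·∏(1−qᵢ) over the active causes.
For the numerator, keep only ground-station outage=true terms: 0.838×0.34 = 0.284920
Denominator P(telemetry dropout | attitude-control fault): 0.47742×0.66 + 0.838×0.34 = 0.600017
Posterior = 0.284920 / 0.600017 ≈ 0.4749

Pr[ground-station outage | telemetry dropout, attitude-control fault] ≈ 0.4749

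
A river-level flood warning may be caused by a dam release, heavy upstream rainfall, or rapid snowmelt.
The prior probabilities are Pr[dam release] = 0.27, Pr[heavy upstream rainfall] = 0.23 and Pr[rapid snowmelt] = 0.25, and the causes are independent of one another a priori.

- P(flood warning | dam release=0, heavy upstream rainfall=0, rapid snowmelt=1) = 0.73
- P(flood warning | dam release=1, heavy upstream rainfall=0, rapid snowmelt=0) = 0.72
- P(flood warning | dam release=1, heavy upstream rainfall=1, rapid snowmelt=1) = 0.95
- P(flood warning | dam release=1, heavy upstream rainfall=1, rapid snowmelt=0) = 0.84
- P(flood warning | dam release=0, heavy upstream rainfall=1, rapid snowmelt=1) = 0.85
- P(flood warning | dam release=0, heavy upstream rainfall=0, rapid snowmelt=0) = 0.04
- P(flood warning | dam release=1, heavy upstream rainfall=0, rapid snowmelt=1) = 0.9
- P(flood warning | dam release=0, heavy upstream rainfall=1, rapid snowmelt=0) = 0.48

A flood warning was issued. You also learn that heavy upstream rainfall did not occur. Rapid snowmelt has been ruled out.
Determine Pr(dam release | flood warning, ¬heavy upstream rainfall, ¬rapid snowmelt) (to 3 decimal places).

Weight on dam release=true, given the evidence: 0.72·0.27 = 0.194400
Normalizer over all consistent configurations: 0.04·0.73 + 0.72·0.27 = 0.223600
P(dam release | flood warning, ¬heavy upstream rainfall, ¬rapid snowmelt) = 0.194400/0.223600 ≈ 0.869

Pr(dam release | flood warning, ¬heavy upstream rainfall, ¬rapid snowmelt) ≈ 0.869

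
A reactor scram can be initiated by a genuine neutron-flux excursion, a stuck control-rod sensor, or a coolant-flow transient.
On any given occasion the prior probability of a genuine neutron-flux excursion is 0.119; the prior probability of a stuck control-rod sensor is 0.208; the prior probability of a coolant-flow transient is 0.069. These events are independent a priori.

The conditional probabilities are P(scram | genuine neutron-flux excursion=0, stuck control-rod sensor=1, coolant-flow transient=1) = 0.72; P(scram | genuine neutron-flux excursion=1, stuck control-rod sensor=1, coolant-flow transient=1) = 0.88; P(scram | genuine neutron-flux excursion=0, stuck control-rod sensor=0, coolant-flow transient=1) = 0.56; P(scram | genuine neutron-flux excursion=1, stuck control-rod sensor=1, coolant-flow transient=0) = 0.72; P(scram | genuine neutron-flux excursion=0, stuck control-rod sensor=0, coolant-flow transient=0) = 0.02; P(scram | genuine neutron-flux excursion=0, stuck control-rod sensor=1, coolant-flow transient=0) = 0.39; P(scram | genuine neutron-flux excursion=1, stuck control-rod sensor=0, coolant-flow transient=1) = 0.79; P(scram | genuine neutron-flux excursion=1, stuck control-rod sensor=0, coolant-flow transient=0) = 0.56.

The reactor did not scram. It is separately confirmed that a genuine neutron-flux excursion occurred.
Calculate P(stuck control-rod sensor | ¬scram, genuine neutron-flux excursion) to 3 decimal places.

For the numerator, keep only stuck control-rod sensor=true terms: 0.054221 + 0.001722 = 0.055943
Normalizer over all consistent configurations: 0.44*0.792*0.931 + 0.21*0.792*0.069 + 0.28*0.208*0.931 + 0.12*0.208*0.069 = 0.391854
P(stuck control-rod sensor | ¬scram, genuine neutron-flux excursion) = 0.055943/0.391854 ≈ 0.143

P(stuck control-rod sensor | ¬scram, genuine neutron-flux excursion) ≈ 0.143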